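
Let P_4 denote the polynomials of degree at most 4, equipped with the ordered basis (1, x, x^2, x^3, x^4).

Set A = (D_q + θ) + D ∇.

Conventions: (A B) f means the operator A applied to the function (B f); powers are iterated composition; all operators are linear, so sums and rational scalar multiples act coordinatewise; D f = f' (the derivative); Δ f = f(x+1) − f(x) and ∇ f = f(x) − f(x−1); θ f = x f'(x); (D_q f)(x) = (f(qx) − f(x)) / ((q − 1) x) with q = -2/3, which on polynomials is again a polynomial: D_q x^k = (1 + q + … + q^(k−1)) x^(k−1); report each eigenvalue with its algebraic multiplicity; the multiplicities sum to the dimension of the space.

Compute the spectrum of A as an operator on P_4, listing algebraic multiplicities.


λ = 0 (multiplicity 1), λ = 1 (multiplicity 1), λ = 2 (multiplicity 1), λ = 3 (multiplicity 1), λ = 4 (multiplicity 1)

image of 1: 0
image of x: x + 1
image of x^2: 2x^2 + (1/3)x + 2
image of x^3: 3x^3 + (7/9)x^2 + 6x - 3
image of x^4: 4x^4 + (13/27)x^3 + 12x^2 - 12x + 4
the matrix is upper triangular; its diagonal is (0, 1, 2, 3, 4)
for a triangular matrix the eigenvalues are the diagonal entries, with algebraic multiplicity their repetition count


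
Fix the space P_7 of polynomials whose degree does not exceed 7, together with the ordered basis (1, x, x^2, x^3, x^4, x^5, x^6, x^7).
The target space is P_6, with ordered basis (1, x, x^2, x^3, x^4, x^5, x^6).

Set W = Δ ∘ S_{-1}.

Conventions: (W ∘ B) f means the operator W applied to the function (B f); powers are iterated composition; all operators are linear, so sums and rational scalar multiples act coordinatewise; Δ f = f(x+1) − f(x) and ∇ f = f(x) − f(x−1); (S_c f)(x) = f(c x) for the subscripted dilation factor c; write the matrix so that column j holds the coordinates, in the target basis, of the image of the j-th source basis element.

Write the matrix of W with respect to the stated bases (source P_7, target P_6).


image of 1: 0
image of x: -1
image of x^2: 2x + 1
image of x^3: -3x^2 - 3x - 1
image of x^4: 4x^3 + 6x^2 + 4x + 1
image of x^5: -5x^4 - 10x^3 - 10x^2 - 5x - 1
image of x^6: 6x^5 + 15x^4 + 20x^3 + 15x^2 + 6x + 1
image of x^7: -7x^6 - 21x^5 - 35x^4 - 35x^3 - 21x^2 - 7x - 1
each image's coordinates form column j of the matrix

the matrix is [[0, -1, 1, -1, 1, -1, 1, -1]; [0, 0, 2, -3, 4, -5, 6, -7]; [0, 0, 0, -3, 6, -10, 15, -21]; [0, 0, 0, 0, 4, -10, 20, -35]; [0, 0, 0, 0, 0, -5, 15, -35]; [0, 0, 0, 0, 0, 0, 6, -21]; [0, 0, 0, 0, 0, 0, 0, -7]] (rows listed top to bottom)


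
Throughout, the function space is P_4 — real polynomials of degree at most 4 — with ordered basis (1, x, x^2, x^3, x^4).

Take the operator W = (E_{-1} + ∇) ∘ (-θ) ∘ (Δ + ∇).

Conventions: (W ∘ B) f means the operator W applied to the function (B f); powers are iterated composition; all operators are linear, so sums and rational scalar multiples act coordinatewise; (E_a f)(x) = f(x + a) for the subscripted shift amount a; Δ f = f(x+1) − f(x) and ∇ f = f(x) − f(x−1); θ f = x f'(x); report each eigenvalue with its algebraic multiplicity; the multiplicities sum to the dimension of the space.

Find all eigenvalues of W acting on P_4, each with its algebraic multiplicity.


image of 1: 0
image of x: 0
image of x^2: -4x
image of x^3: -12x^2
image of x^4: -24x^3 - 8x
the matrix is upper triangular; its diagonal is (0, 0, 0, 0, 0)
for a triangular matrix the eigenvalues are the diagonal entries, with algebraic multiplicity their repetition count

λ = 0 (multiplicity 5)


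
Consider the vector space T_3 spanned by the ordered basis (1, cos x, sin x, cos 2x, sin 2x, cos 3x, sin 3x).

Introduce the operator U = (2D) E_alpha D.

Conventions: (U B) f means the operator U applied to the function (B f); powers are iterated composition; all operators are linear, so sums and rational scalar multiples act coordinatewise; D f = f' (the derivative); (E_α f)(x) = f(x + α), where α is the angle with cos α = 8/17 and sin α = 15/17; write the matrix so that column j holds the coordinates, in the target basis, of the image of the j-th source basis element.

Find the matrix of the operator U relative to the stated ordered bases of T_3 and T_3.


the matrix is [[0, 0, 0, 0, 0, 0, 0]; [0, -16/17, -30/17, 0, 0, 0, 0]; [0, 30/17, -16/17, 0, 0, 0, 0]; [0, 0, 0, 1288/289, -1920/289, 0, 0]; [0, 0, 0, 1920/289, 1288/289, 0, 0]; [0, 0, 0, 0, 0, 87984/4913, 8910/4913]; [0, 0, 0, 0, 0, -8910/4913, 87984/4913]] (rows listed top to bottom)

image of 1: 0
image of cos x: -(16/17)cos x + (30/17)sin x
image of sin x: -(30/17)cos x - (16/17)sin x
image of cos 2x: (1288/289)cos 2x + (1920/289)sin 2x
image of sin 2x: -(1920/289)cos 2x + (1288/289)sin 2x
image of cos 3x: (87984/4913)cos 3x - (8910/4913)sin 3x
image of sin 3x: (8910/4913)cos 3x + (87984/4913)sin 3x
each image's coordinates form column j of the matrix


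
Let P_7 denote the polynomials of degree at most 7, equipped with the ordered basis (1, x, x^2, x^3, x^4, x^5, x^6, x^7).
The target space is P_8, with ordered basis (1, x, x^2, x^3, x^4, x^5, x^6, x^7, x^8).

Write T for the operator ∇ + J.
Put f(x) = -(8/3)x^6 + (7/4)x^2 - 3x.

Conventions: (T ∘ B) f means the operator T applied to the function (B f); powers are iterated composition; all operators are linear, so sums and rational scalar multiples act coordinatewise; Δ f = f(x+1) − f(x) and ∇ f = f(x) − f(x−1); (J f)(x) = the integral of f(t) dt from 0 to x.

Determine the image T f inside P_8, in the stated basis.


g(x) = -(8/21)x^7 - 16x^5 + 40x^4 - (211/4)x^3 + (77/2)x^2 - (25/2)x - 25/12

∇ f = -16x^5 + 40x^4 - (160/3)x^3 + 40x^2 - (25/2)x - 25/12
J f = -(8/21)x^7 + (7/12)x^3 - (3/2)x^2
(∇ + J) f = -(8/21)x^7 - 16x^5 + 40x^4 - (211/4)x^3 + (77/2)x^2 - (25/2)x - 25/12


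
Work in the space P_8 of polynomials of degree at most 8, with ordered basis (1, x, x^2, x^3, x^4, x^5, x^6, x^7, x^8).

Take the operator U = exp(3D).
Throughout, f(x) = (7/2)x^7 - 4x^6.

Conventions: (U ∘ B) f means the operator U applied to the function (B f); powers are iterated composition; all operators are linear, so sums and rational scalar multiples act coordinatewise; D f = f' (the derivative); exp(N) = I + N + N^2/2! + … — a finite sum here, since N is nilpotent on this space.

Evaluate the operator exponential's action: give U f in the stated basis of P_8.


g(x) = (7/2)x^7 + (139/2)x^6 + (1179/2)x^5 + (5535/2)x^4 + (15525/2)x^3 + (26001/2)x^2 + (24057/2)x + 9477/2

order-1 term: (147/2)x^6 - 72x^5
order-2 term: (1323/2)x^5 - 540x^4
order-3 term: (6615/2)x^4 - 2160x^3
order-4 term: (19845/2)x^3 - 4860x^2
order-5 term: (35721/2)x^2 - 5832x
order-6 term: (35721/2)x - 2916
order-7 term: 15309/2
the series for exp(3D) f terminates at order 7
exp(3D) f = (7/2)x^7 + (139/2)x^6 + (1179/2)x^5 + (5535/2)x^4 + (15525/2)x^3 + (26001/2)x^2 + (24057/2)x + 9477/2


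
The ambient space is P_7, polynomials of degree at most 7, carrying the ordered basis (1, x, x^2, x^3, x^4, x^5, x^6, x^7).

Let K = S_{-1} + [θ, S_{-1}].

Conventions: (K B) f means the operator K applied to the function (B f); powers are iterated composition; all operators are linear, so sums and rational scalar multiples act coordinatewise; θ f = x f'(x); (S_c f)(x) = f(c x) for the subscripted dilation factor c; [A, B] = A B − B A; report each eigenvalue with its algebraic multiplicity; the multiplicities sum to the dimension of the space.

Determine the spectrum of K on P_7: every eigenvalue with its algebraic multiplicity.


image of 1: 1
image of x: -x
image of x^2: x^2
image of x^3: -x^3
image of x^4: x^4
image of x^5: -x^5
image of x^6: x^6
image of x^7: -x^7
the matrix is upper triangular; its diagonal is (1, -1, 1, -1, 1, -1, 1, -1)
for a triangular matrix the eigenvalues are the diagonal entries, with algebraic multiplicity their repetition count

λ = -1 (multiplicity 4), λ = 1 (multiplicity 4)


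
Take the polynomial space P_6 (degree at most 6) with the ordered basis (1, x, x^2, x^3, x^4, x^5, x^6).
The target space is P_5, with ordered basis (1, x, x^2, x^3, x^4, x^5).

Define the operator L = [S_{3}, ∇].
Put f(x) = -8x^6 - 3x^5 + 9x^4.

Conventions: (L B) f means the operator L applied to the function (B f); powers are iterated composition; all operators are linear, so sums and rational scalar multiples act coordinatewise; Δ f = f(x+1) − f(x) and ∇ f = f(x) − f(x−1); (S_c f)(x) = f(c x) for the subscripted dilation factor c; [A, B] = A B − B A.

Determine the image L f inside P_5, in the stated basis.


∇ f = -48x^5 + 105x^4 - 94x^3 + 36x^2 + 3x - 4
S_{3} ∇ f = -11664x^5 + 8505x^4 - 2538x^3 + 324x^2 + 9x - 4
S_{3} f = -5832x^6 - 729x^5 + 729x^4
∇ S_{3} f = -34992x^5 + 83835x^4 - 106434x^3 + 75816x^2 - 28431x + 4374
[S_{3}, ∇] f = 23328x^5 - 75330x^4 + 103896x^3 - 75492x^2 + 28440x - 4378

the result is g(x) = 23328x^5 - 75330x^4 + 103896x^3 - 75492x^2 + 28440x - 4378


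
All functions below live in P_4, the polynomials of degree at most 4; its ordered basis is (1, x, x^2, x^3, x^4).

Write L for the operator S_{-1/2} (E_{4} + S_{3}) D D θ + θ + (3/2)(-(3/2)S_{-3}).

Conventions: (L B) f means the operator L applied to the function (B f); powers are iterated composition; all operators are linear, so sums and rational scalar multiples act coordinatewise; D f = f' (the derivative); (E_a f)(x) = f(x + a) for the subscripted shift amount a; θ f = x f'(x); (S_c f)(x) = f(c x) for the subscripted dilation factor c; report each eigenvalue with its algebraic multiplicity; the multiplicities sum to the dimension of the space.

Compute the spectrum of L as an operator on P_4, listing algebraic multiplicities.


image of 1: -9/4
image of x: (31/4)x
image of x^2: -(73/4)x^2 + 8
image of x^3: (255/4)x^3 - 36x + 72
image of x^4: -(713/4)x^4 + 120x^2 - 192x + 768
the matrix is upper triangular; its diagonal is (-9/4, 31/4, -73/4, 255/4, -713/4)
for a triangular matrix the eigenvalues are the diagonal entries, with algebraic multiplicity their repetition count

λ = -713/4 (multiplicity 1), λ = -73/4 (multiplicity 1), λ = -9/4 (multiplicity 1), λ = 31/4 (multiplicity 1), λ = 255/4 (multiplicity 1)


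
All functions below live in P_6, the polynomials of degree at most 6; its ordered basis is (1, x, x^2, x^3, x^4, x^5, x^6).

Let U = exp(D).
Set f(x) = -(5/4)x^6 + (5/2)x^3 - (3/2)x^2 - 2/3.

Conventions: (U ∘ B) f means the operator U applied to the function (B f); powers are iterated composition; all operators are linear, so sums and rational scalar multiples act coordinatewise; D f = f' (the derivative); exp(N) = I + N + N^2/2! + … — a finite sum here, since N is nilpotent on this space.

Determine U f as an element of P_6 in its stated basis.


order-1 term: -(15/2)x^5 + (15/2)x^2 - 3x
order-2 term: -(75/4)x^4 + (15/2)x - 3/2
order-3 term: -25x^3 + 5/2
order-4 term: -(75/4)x^2
order-5 term: -(15/2)x
order-6 term: -5/4
the series for exp(D) f terminates at order 6
exp(D) f = -(5/4)x^6 - (15/2)x^5 - (75/4)x^4 - (45/2)x^3 - (51/4)x^2 - 3x - 11/12

the image equals g(x) = -(5/4)x^6 - (15/2)x^5 - (75/4)x^4 - (45/2)x^3 - (51/4)x^2 - 3x - 11/12


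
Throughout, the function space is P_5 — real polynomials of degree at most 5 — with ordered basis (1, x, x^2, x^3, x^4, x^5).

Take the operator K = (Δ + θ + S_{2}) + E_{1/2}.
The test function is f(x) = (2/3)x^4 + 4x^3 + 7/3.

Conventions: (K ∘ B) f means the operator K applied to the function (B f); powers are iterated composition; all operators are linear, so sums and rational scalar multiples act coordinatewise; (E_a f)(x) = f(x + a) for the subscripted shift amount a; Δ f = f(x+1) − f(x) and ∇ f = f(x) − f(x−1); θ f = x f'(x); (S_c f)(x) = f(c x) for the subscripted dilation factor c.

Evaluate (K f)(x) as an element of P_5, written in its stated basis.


the image equals g(x) = 14x^4 + 52x^3 + 23x^2 + 18x + 79/8

Δ f = (8/3)x^3 + 16x^2 + (44/3)x + 14/3
θ f = (8/3)x^4 + 12x^3
S_{2} f = (32/3)x^4 + 32x^3 + 7/3
(Δ + θ + S_{2}) f = (40/3)x^4 + (140/3)x^3 + 16x^2 + (44/3)x + 7
E_{1/2} f = (2/3)x^4 + (16/3)x^3 + 7x^2 + (10/3)x + 23/8
((Δ + θ + S_{2}) + E_{1/2}) f = 14x^4 + 52x^3 + 23x^2 + 18x + 79/8


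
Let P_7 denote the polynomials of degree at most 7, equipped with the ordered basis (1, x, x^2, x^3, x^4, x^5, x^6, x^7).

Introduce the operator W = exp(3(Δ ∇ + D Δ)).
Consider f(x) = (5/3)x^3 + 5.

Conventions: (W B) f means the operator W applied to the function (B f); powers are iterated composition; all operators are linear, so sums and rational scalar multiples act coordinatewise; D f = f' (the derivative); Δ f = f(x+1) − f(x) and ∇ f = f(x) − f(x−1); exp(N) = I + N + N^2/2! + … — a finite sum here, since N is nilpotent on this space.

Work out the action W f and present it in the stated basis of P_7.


the image equals g(x) = (5/3)x^3 + 60x + 20

order-1 term: 60x + 15
the series for exp(3(Δ ∇ + D Δ)) f terminates at order 1
exp(3(Δ ∇ + D Δ)) f = (5/3)x^3 + 60x + 20


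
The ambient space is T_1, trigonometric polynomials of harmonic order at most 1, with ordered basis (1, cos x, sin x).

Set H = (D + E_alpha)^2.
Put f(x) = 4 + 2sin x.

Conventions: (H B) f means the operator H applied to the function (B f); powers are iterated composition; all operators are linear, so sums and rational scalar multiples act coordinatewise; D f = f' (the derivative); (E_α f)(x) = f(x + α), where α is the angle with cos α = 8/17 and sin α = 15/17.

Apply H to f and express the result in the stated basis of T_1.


g(x) = 4 + (1024/289)cos x - (1920/289)sin x

D f = 2cos x
E_alpha f = 4 + (30/17)cos x + (16/17)sin x
(D + E_alpha) f = 4 + (64/17)cos x + (16/17)sin x
D (D + E_alpha) f = (16/17)cos x - (64/17)sin x
E_alpha (D + E_alpha) f = 4 + (752/289)cos x - (832/289)sin x
(D + E_alpha) (D + E_alpha) f = 4 + (1024/289)cos x - (1920/289)sin x


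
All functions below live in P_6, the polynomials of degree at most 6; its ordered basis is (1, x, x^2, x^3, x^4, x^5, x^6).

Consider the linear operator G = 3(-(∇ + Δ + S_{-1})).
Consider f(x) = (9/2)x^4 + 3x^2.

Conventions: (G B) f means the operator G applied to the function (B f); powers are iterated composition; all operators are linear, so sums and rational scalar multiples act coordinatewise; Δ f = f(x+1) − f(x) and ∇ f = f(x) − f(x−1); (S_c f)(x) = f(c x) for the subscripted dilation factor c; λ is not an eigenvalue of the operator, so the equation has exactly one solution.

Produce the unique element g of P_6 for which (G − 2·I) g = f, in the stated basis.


write g with unknown coordinates in the stated basis and equate coefficients in (G − 2·I) g = f
solving from the highest basis element down gives g = -(9/10)x^4 - (108/5)x^3 + (1929/25)x^2 + (22608/25)x - 132408/125
check: G g = (27/10)x^4 - (216/5)x^3 + (3933/25)x^2 + (45216/25)x - 264816/125
so G g − 2·g = (9/2)x^4 + 3x^2 = f ✓

g(x) = -(9/10)x^4 - (108/5)x^3 + (1929/25)x^2 + (22608/25)x - 132408/125


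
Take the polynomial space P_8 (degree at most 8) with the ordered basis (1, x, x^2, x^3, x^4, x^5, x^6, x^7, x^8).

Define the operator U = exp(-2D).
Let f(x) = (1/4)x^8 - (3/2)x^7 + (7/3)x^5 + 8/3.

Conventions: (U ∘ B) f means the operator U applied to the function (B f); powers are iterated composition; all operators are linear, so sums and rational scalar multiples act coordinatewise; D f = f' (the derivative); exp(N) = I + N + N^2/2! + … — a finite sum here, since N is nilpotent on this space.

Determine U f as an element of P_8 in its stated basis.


the image equals g(x) = (1/4)x^8 - (11/2)x^7 + 49x^6 - (707/3)x^5 + (2030/3)x^4 - (3584/3)x^3 + (3808/3)x^2 - (2224/3)x + 184

order-1 term: -4x^7 + 21x^6 - (70/3)x^4
order-2 term: 28x^6 - 126x^5 + (280/3)x^3
order-3 term: -112x^5 + 420x^4 - (560/3)x^2
order-4 term: 280x^4 - 840x^3 + (560/3)x
order-5 term: -448x^3 + 1008x^2 - 224/3
order-6 term: 448x^2 - 672x
order-7 term: -256x + 192
order-8 term: 64
the series for exp(-2D) f terminates at order 8
exp(-2D) f = (1/4)x^8 - (11/2)x^7 + 49x^6 - (707/3)x^5 + (2030/3)x^4 - (3584/3)x^3 + (3808/3)x^2 - (2224/3)x + 184


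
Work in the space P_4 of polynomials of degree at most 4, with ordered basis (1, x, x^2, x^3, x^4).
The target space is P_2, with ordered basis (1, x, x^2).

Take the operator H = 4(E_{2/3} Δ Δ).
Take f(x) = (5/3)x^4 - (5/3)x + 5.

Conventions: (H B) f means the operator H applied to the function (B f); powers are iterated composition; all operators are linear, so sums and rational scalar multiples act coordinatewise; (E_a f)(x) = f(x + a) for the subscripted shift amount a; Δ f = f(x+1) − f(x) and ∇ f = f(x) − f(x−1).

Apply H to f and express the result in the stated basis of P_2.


the result is g(x) = 80x^2 + (800/3)x + 2120/9

Δ f = (20/3)x^3 + 10x^2 + (20/3)x
Δ Δ f = 20x^2 + 40x + 70/3
E_{2/3} Δ Δ f = 20x^2 + (200/3)x + 530/9
(4(E_{2/3} Δ Δ)) f = 80x^2 + (800/3)x + 2120/9


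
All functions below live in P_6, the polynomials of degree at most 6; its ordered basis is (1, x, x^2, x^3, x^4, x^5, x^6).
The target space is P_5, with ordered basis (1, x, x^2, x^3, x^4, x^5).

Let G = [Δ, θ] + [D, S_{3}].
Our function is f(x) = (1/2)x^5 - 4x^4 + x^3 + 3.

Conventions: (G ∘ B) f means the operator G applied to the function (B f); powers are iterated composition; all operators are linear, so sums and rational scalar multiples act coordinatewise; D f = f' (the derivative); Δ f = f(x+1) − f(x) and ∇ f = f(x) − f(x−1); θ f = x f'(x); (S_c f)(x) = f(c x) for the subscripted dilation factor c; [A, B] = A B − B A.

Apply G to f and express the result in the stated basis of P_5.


θ f = (5/2)x^5 - 16x^4 + 3x^3
Δ θ f = (25/2)x^4 - 39x^3 - 62x^2 - (85/2)x - 21/2
Δ f = (5/2)x^4 - 11x^3 - 16x^2 - (21/2)x - 5/2
θ Δ f = 10x^4 - 33x^3 - 32x^2 - (21/2)x
[Δ, θ] f = (5/2)x^4 - 6x^3 - 30x^2 - 32x - 21/2
S_{3} f = (243/2)x^5 - 324x^4 + 27x^3 + 3
D S_{3} f = (1215/2)x^4 - 1296x^3 + 81x^2
D f = (5/2)x^4 - 16x^3 + 3x^2
S_{3} D f = (405/2)x^4 - 432x^3 + 27x^2
[D, S_{3}] f = 405x^4 - 864x^3 + 54x^2
([Δ, θ] + [D, S_{3}]) f = (815/2)x^4 - 870x^3 + 24x^2 - 32x - 21/2

the image equals g(x) = (815/2)x^4 - 870x^3 + 24x^2 - 32x - 21/2


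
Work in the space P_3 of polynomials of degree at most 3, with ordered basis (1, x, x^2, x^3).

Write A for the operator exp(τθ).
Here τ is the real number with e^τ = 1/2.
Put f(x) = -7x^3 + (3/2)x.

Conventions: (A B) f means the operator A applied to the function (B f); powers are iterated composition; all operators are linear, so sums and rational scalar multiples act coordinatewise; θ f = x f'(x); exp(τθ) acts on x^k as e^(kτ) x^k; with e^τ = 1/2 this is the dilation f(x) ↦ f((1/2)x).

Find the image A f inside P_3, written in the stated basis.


exp(τθ) x^k = e^(kτ) x^k; with e^τ = 1/2 this sends x^k to (1/2)^k x^k
x ↦ 1/2 x
x^3 ↦ 1/8 x^3
applying this coordinatewise to f: exp(τθ) f = -(7/8)x^3 + (3/4)x

g(x) = -(7/8)x^3 + (3/4)x


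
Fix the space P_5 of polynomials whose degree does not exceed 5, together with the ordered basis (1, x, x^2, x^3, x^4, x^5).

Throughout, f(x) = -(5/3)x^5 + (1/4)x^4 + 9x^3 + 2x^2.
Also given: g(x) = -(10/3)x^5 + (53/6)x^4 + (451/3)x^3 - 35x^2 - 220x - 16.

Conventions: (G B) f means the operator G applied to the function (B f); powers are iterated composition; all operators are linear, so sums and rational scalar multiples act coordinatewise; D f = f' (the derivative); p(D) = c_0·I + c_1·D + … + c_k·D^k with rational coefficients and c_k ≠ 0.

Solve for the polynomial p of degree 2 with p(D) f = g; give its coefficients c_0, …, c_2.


D^0 f = -(5/3)x^5 + (1/4)x^4 + 9x^3 + 2x^2
D^1 f = -(25/3)x^4 + x^3 + 27x^2 + 4x
D^2 f = -(100/3)x^3 + 3x^2 + 54x + 4
matching coefficients of g against c_0 f + c_1 Df + … from the top degree down determines the c_i
solution: c_0 = 2, c_1 = -1, c_2 = -4

c_0 = 2, c_1 = -1, c_2 = -4


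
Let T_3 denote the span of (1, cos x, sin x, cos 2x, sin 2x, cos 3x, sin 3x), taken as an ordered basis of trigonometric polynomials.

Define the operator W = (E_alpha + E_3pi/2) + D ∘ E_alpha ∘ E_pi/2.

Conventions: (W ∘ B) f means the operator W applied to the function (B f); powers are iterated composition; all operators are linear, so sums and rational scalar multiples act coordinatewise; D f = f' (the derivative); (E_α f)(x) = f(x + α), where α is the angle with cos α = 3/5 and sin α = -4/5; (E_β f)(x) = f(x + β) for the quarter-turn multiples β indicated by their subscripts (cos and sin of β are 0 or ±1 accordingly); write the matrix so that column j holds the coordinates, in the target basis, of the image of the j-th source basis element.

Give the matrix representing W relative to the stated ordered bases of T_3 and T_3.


the matrix is [[2, 0, 0, 0, 0, 0, 0]; [0, 0, -1, 0, 0, 0, 0]; [0, 1, 0, 0, 0, 0, 0]; [0, 0, 0, -16/5, -2/5, 0, 0]; [0, 0, 0, 2/5, -16/5, 0, 0]; [0, 0, 0, 0, 0, -468/125, -51/125]; [0, 0, 0, 0, 0, 51/125, -468/125]] (rows listed top to bottom)

image of 1: 2
image of cos x: sin x
image of sin x: -cos x
image of cos 2x: -(16/5)cos 2x + (2/5)sin 2x
image of sin 2x: -(2/5)cos 2x - (16/5)sin 2x
image of cos 3x: -(468/125)cos 3x + (51/125)sin 3x
image of sin 3x: -(51/125)cos 3x - (468/125)sin 3x
each image's coordinates form column j of the matrix


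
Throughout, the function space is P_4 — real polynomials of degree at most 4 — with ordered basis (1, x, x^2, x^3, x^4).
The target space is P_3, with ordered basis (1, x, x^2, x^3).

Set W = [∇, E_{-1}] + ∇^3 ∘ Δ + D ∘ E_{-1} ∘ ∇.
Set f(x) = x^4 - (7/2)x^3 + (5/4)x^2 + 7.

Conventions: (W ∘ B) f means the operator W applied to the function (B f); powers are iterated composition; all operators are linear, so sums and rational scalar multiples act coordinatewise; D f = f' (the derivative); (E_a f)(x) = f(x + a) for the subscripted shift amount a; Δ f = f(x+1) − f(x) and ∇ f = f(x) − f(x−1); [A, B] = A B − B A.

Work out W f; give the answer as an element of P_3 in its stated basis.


E_{-1} f = x^4 - (15/2)x^3 + (71/4)x^2 - 17x + 51/4
∇ E_{-1} f = 4x^3 - (57/2)x^2 + 62x - 173/4
∇ f = 4x^3 - (33/2)x^2 + 17x - 23/4
E_{-1} ∇ f = 4x^3 - (57/2)x^2 + 62x - 173/4
[∇, E_{-1}] f = 0
Δ f = 4x^3 - (9/2)x^2 - 4x - 5/4
∇ Δ f = 12x^2 - 21x + 9/2
∇ ∇ Δ f = 24x - 33
∇ ∇ ∇ Δ f = 24
∇ f = 4x^3 - (33/2)x^2 + 17x - 23/4
E_{-1} ∇ f = 4x^3 - (57/2)x^2 + 62x - 173/4
D E_{-1} ∇ f = 12x^2 - 57x + 62
([∇, E_{-1}] + ∇^3 ∘ Δ + D ∘ E_{-1} ∘ ∇) f = 12x^2 - 57x + 86

g(x) = 12x^2 - 57x + 86


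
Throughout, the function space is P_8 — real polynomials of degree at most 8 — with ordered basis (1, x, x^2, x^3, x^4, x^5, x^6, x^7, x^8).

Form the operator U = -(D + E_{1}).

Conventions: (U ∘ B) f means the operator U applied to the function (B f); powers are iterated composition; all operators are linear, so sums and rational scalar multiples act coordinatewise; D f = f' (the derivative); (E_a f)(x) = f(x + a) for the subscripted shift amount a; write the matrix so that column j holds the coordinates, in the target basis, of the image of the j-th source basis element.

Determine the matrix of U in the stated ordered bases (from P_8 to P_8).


the matrix is [[-1, -2, -1, -1, -1, -1, -1, -1, -1]; [0, -1, -4, -3, -4, -5, -6, -7, -8]; [0, 0, -1, -6, -6, -10, -15, -21, -28]; [0, 0, 0, -1, -8, -10, -20, -35, -56]; [0, 0, 0, 0, -1, -10, -15, -35, -70]; [0, 0, 0, 0, 0, -1, -12, -21, -56]; [0, 0, 0, 0, 0, 0, -1, -14, -28]; [0, 0, 0, 0, 0, 0, 0, -1, -16]; [0, 0, 0, 0, 0, 0, 0, 0, -1]] (rows listed top to bottom)

image of 1: -1
image of x: -x - 2
image of x^2: -x^2 - 4x - 1
image of x^3: -x^3 - 6x^2 - 3x - 1
image of x^4: -x^4 - 8x^3 - 6x^2 - 4x - 1
image of x^5: -x^5 - 10x^4 - 10x^3 - 10x^2 - 5x - 1
image of x^6: -x^6 - 12x^5 - 15x^4 - 20x^3 - 15x^2 - 6x - 1
image of x^7: -x^7 - 14x^6 - 21x^5 - 35x^4 - 35x^3 - 21x^2 - 7x - 1
image of x^8: -x^8 - 16x^7 - 28x^6 - 56x^5 - 70x^4 - 56x^3 - 28x^2 - 8x - 1
each image's coordinates form column j of the matrix


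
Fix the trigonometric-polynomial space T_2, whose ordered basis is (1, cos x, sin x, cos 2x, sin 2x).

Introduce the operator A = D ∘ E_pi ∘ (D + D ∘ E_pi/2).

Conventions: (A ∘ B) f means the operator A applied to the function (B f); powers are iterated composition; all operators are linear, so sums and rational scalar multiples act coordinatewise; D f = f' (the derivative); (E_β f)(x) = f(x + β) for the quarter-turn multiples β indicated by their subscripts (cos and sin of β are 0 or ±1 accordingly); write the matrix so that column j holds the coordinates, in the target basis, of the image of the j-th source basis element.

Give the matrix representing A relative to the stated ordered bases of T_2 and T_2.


image of 1: 0
image of cos x: cos x - sin x
image of sin x: cos x + sin x
image of cos 2x: 0
image of sin 2x: 0
each image's coordinates form column j of the matrix

the matrix is [[0, 0, 0, 0, 0]; [0, 1, 1, 0, 0]; [0, -1, 1, 0, 0]; [0, 0, 0, 0, 0]; [0, 0, 0, 0, 0]] (rows listed top to bottom)


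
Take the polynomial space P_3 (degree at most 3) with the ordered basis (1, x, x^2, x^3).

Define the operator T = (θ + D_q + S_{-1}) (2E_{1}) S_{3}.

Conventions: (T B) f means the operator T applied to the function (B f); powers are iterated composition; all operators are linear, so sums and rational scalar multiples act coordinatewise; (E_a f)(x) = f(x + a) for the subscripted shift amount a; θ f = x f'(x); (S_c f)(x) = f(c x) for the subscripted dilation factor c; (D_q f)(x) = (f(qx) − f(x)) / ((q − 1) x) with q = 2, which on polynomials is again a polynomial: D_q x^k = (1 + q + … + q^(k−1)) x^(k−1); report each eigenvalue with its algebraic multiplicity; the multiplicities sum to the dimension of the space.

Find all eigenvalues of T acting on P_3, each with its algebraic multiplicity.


λ = 0 (multiplicity 1), λ = 2 (multiplicity 1), λ = 54 (multiplicity 1), λ = 108 (multiplicity 1)

image of 1: 2
image of x: 12
image of x^2: 54x^2 + 54x + 54
image of x^3: 108x^3 + 864x^2 + 486x + 216
the matrix is upper triangular; its diagonal is (2, 0, 54, 108)
for a triangular matrix the eigenvalues are the diagonal entries, with algebraic multiplicity their repetition count


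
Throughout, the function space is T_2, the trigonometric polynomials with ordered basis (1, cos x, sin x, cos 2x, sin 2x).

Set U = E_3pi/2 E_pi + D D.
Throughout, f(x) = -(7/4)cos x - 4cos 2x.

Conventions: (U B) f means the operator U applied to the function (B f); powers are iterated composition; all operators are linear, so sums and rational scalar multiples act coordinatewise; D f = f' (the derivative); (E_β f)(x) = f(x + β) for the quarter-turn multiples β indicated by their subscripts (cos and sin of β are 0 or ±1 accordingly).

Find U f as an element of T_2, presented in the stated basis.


the result is g(x) = (7/4)cos x + (7/4)sin x + 20cos 2x

E_pi f = (7/4)cos x - 4cos 2x
E_3pi/2 E_pi f = (7/4)sin x + 4cos 2x
D f = (7/4)sin x + 8sin 2x
D D f = (7/4)cos x + 16cos 2x
(E_3pi/2 E_pi + D D) f = (7/4)cos x + (7/4)sin x + 20cos 2x


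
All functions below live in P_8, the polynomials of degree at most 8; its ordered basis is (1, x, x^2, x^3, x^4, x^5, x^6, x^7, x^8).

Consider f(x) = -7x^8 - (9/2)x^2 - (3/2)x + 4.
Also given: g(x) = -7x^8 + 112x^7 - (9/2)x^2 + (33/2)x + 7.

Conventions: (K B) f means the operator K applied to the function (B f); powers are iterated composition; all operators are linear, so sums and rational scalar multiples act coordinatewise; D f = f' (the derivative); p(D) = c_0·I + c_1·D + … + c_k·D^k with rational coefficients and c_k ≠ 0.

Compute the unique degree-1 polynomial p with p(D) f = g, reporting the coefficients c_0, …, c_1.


D^0 f = -7x^8 - (9/2)x^2 - (3/2)x + 4
D^1 f = -56x^7 - 9x - 3/2
matching coefficients of g against c_0 f + c_1 Df + … from the top degree down determines the c_i
solution: c_0 = 1, c_1 = -2

p(D) = I − 2·D, i.e. c_0 = 1, c_1 = -2


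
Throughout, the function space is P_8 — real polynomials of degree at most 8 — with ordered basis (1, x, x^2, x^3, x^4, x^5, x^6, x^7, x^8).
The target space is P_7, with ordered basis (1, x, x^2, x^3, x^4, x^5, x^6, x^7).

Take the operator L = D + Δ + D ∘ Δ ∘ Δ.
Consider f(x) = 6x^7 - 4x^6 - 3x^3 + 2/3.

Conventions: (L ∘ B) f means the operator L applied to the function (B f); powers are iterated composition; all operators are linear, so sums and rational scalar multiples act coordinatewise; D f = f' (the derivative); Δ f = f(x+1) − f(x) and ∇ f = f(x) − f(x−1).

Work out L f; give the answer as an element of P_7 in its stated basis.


the result is g(x) = 84x^6 + 78x^5 + 1410x^4 + 4690x^3 + 7428x^2 + 5889x + 1865

D f = 42x^6 - 24x^5 - 9x^2
Δ f = 42x^6 + 102x^5 + 150x^4 + 130x^3 + 57x^2 + 9x - 1
Δ f = 42x^6 + 102x^5 + 150x^4 + 130x^3 + 57x^2 + 9x - 1
Δ Δ f = 252x^5 + 1140x^4 + 2460x^3 + 2940x^2 + 1866x + 490
D Δ Δ f = 1260x^4 + 4560x^3 + 7380x^2 + 5880x + 1866
(D + Δ + D ∘ Δ ∘ Δ) f = 84x^6 + 78x^5 + 1410x^4 + 4690x^3 + 7428x^2 + 5889x + 1865


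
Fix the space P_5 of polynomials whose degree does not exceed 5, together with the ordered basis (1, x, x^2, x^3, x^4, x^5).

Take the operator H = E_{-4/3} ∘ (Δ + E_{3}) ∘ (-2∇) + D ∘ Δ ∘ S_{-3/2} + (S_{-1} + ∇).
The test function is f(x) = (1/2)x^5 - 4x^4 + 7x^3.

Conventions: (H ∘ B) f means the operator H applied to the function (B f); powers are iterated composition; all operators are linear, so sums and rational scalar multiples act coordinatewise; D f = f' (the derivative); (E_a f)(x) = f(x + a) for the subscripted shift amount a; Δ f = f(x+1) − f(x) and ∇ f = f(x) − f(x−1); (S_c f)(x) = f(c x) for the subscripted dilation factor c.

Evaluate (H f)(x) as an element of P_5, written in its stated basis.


the result is g(x) = -(1/2)x^5 - (13/2)x^4 - (5533/48)x^3 - (10007/96)x^2 - (412033/432)x + 968377/5184

∇ f = (5/2)x^4 - 21x^3 + 50x^2 - (79/2)x + 23/2
(-2∇) f = -5x^4 + 42x^3 - 100x^2 + 79x - 23
Δ (-2∇) f = -20x^3 + 96x^2 - 94x + 16
E_{3} (-2∇) f = -5x^4 - 18x^3 + 8x^2 + 73x + 43
(Δ + E_{3}) (-2∇) f = -5x^4 - 38x^3 + 104x^2 - 21x + 59
E_{-4/3} (Δ + E_{3}) (-2∇) f = -5x^4 - (34/3)x^3 + (608/3)x^2 - (12247/27)x + 28039/81
S_{-3/2} f = -(243/64)x^5 - (81/4)x^4 - (189/8)x^3
Δ S_{-3/2} f = -(1215/64)x^4 - (3807/32)x^3 - (7371/32)x^2 - (10935/64)x - 3051/64
D (Δ ∘ S_{-3/2}) f = -(1215/16)x^3 - (11421/32)x^2 - (7371/16)x - 10935/64
S_{-1} f = -(1/2)x^5 - 4x^4 - 7x^3
∇ f = (5/2)x^4 - 21x^3 + 50x^2 - (79/2)x + 23/2
(S_{-1} + ∇) f = -(1/2)x^5 - (3/2)x^4 - 28x^3 + 50x^2 - (79/2)x + 23/2
(E_{-4/3} ∘ (Δ + E_{3}) ∘ (-2∇) + D ∘ Δ ∘ S_{-3/2} + (S_{-1} + ∇)) f = -(1/2)x^5 - (13/2)x^4 - (5533/48)x^3 - (10007/96)x^2 - (412033/432)x + 968377/5184


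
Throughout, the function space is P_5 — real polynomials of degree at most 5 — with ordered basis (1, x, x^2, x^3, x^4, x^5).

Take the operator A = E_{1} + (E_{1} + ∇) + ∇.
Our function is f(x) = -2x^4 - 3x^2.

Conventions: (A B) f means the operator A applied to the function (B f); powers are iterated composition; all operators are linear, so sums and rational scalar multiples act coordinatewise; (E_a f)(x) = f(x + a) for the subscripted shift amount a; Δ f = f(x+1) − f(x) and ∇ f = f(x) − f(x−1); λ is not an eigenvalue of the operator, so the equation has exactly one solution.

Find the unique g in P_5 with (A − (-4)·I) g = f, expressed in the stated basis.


write g with unknown coordinates in the stated basis and equate coefficients in (A − (-4)·I) g = f
solving from the highest basis element down gives g = -(1/3)x^4 + (8/9)x^3 - (41/18)x^2 + (106/27)x - 260/81
check: A g = -(2/3)x^4 - (32/9)x^3 + (55/9)x^2 - (424/27)x + 1040/81
so A g − (-4)·g = -2x^4 - 3x^2 = f ✓

g(x) = -(1/3)x^4 + (8/9)x^3 - (41/18)x^2 + (106/27)x - 260/81


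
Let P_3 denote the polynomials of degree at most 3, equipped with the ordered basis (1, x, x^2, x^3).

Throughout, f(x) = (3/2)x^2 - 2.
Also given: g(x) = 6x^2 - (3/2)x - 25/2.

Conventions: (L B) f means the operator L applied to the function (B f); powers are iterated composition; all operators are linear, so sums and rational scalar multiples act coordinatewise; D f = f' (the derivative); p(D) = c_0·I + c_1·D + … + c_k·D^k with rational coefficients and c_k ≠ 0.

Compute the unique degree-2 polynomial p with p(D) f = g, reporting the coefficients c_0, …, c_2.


D^0 f = (3/2)x^2 - 2
D^1 f = 3x
D^2 f = 3
matching coefficients of g against c_0 f + c_1 Df + … from the top degree down determines the c_i
solution: c_0 = 4, c_1 = -1/2, c_2 = -3/2

c_0 = 4, c_1 = -1/2, c_2 = -3/2


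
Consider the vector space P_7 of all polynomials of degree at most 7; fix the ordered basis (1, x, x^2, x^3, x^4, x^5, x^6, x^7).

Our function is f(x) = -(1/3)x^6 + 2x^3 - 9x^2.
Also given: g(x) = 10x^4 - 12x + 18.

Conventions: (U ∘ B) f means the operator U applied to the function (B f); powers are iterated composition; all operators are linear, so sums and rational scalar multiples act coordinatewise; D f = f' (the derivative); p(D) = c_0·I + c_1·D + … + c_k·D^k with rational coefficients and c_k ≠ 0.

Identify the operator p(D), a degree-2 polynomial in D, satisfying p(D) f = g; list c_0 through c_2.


D^0 f = -(1/3)x^6 + 2x^3 - 9x^2
D^1 f = -2x^5 + 6x^2 - 18x
D^2 f = -10x^4 + 12x - 18
matching coefficients of g against c_0 f + c_1 Df + … from the top degree down determines the c_i
solution: c_0 = 0, c_1 = 0, c_2 = -1

p(D) = -D^2, i.e. c_0 = 0, c_1 = 0, c_2 = -1


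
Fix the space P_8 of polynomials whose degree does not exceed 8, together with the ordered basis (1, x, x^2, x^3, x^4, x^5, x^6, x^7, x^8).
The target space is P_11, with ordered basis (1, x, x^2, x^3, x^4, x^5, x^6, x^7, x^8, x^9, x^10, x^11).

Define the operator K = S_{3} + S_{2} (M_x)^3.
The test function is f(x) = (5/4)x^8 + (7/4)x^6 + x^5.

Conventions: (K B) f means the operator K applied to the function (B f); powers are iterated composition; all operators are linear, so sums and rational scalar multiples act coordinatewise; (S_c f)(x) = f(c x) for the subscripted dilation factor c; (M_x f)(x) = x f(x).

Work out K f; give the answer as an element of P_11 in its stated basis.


S_{3} f = (32805/4)x^8 + (5103/4)x^6 + 243x^5
M_x f = (5/4)x^9 + (7/4)x^7 + x^6
M_x M_x f = (5/4)x^10 + (7/4)x^8 + x^7
M_x M_x M_x f = (5/4)x^11 + (7/4)x^9 + x^8
S_{2} (M_x)^3 f = 2560x^11 + 896x^9 + 256x^8
(S_{3} + S_{2} (M_x)^3) f = 2560x^11 + 896x^9 + (33829/4)x^8 + (5103/4)x^6 + 243x^5

the image equals g(x) = 2560x^11 + 896x^9 + (33829/4)x^8 + (5103/4)x^6 + 243x^5


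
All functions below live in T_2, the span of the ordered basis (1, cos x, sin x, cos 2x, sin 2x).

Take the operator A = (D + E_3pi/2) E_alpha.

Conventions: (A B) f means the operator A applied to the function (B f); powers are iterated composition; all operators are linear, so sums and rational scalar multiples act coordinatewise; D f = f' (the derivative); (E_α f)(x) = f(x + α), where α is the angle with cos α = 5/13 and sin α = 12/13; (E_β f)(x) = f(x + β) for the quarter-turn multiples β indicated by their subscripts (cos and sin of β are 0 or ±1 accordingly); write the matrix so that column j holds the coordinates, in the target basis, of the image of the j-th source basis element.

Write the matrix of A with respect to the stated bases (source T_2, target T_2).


the matrix is [[1, 0, 0, 0, 0]; [0, 0, 0, 0, 0]; [0, 0, 0, 0, 0]; [0, 0, 0, -121/169, -358/169]; [0, 0, 0, 358/169, -121/169]] (rows listed top to bottom)

image of 1: 1
image of cos x: 0
image of sin x: 0
image of cos 2x: -(121/169)cos 2x + (358/169)sin 2x
image of sin 2x: -(358/169)cos 2x - (121/169)sin 2x
each image's coordinates form column j of the matrix


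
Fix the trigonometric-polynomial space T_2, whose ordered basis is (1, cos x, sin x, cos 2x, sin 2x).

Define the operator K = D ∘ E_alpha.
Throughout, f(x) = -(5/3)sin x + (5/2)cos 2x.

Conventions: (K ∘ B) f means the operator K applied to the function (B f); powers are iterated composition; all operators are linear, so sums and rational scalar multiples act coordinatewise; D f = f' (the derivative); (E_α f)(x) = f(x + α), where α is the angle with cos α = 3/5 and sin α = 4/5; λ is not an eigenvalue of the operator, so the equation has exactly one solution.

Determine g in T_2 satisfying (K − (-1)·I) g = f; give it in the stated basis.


write g with unknown coordinates in the stated basis and equate coefficients in (K − (-1)·I) g = f
solving from the highest basis element down gives g = (5/2)cos x - (5/6)sin x - (115/58)cos 2x - (35/29)sin 2x
check: K g = -(5/2)cos x - (5/6)sin x + (130/29)cos 2x + (35/29)sin 2x
so K g − (-1)·g = -(5/3)sin x + (5/2)cos 2x = f ✓

the image equals g(x) = (5/2)cos x - (5/6)sin x - (115/58)cos 2x - (35/29)sin 2x


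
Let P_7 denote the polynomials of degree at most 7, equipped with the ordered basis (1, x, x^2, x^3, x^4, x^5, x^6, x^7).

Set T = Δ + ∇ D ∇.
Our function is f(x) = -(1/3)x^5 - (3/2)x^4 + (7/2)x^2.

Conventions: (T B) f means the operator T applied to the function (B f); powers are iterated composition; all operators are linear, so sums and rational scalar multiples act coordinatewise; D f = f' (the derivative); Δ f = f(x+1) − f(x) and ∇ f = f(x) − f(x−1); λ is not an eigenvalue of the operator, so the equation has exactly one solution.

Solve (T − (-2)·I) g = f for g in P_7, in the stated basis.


write g with unknown coordinates in the stated basis and equate coefficients in (T − (-2)·I) g = f
solving from the highest basis element down gives g = -(1/6)x^5 - (1/3)x^4 + (3/2)x^3 + (19/3)x^2 - (27/2)x + 5/12
check: T g = -(5/6)x^4 - 3x^3 - (55/6)x^2 + 27x - 5/6
so T g − (-2)·g = -(1/3)x^5 - (3/2)x^4 + (7/2)x^2 = f ✓

g(x) = -(1/6)x^5 - (1/3)x^4 + (3/2)x^3 + (19/3)x^2 - (27/2)x + 5/12


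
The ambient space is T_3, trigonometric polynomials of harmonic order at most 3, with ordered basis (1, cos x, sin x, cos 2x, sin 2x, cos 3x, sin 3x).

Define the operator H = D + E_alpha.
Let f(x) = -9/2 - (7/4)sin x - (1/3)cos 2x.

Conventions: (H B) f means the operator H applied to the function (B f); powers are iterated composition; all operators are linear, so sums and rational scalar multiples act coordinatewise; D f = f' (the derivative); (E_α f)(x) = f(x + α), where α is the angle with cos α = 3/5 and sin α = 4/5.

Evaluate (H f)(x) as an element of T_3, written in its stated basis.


the image equals g(x) = -9/2 - (63/20)cos x - (21/20)sin x + (7/75)cos 2x + (74/75)sin 2x

D f = -(7/4)cos x + (2/3)sin 2x
E_alpha f = -9/2 - (7/5)cos x - (21/20)sin x + (7/75)cos 2x + (8/25)sin 2x
(D + E_alpha) f = -9/2 - (63/20)cos x - (21/20)sin x + (7/75)cos 2x + (74/75)sin 2x


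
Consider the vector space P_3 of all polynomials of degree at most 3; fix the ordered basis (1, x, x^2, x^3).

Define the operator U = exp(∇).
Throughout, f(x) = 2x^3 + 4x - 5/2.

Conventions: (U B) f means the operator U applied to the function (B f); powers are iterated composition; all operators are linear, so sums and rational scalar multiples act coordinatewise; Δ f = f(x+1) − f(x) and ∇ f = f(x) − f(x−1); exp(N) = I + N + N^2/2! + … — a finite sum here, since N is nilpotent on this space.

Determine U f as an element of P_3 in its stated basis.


order-1 term: 6x^2 - 6x + 6
order-2 term: 6x - 6
order-3 term: 2
the series for exp(∇) f terminates at order 3
exp(∇) f = 2x^3 + 6x^2 + 4x - 1/2

the image equals g(x) = 2x^3 + 6x^2 + 4x - 1/2


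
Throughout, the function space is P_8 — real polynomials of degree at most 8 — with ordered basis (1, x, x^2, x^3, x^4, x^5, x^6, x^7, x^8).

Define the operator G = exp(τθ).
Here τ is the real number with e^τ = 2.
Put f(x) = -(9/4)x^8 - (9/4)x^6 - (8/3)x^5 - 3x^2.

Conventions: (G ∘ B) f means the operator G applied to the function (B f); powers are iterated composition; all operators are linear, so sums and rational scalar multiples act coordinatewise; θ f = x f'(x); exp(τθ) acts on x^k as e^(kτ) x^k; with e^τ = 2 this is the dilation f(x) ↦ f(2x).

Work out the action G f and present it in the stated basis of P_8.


exp(τθ) x^k = e^(kτ) x^k; with e^τ = 2 this sends x^k to 2^k x^k
x^2 ↦ 4 x^2
x^5 ↦ 32 x^5
x^6 ↦ 64 x^6
x^8 ↦ 256 x^8
applying this coordinatewise to f: exp(τθ) f = -576x^8 - 144x^6 - (256/3)x^5 - 12x^2

the image equals g(x) = -576x^8 - 144x^6 - (256/3)x^5 - 12x^2
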